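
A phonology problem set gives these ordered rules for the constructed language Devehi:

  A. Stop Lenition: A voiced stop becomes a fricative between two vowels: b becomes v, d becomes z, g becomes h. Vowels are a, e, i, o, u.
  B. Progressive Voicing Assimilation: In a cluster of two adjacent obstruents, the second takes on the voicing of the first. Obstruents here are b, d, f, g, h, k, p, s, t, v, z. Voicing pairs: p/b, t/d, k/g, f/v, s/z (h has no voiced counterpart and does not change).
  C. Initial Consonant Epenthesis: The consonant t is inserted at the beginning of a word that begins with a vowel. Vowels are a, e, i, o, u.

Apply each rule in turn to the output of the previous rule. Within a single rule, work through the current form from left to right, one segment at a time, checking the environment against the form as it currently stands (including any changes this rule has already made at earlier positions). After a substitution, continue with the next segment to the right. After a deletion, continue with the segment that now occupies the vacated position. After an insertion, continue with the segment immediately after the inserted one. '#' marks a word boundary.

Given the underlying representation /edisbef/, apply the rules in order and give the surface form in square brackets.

A Stop Lenition: [edisbef] → [ezisbef]
B Progressive Voicing Assimilation: [ezisbef] → [ezispef]
C Initial Consonant Epenthesis: [ezispef] → [tezispef]

[tezispef]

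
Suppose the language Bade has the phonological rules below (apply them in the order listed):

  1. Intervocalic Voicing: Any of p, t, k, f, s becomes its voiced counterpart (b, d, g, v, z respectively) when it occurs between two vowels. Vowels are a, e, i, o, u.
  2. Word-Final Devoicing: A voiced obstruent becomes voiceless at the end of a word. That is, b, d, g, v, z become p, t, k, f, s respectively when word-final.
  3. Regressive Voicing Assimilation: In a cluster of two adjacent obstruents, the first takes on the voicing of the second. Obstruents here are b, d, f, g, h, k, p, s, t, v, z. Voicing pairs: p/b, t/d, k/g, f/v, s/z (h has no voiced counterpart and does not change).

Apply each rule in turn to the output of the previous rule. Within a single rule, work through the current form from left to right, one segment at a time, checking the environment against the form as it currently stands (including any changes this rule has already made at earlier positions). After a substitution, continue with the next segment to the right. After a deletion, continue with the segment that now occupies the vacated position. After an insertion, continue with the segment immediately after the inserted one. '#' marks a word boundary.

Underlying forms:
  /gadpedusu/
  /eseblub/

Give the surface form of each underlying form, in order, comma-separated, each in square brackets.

[gatpeduzu], [ezeblup]

/gadpedusu/:
  1 Intervocalic Voicing: [gadpedusu] → [gadpeduzu]
  2 Word-Final Devoicing: no change — [gadpeduzu]
  3 Regressive Voicing Assimilation: [gadpeduzu] → [gatpeduzu]
/eseblub/:
  1 Intervocalic Voicing: [eseblub] → [ezeblub]
  2 Word-Final Devoicing: [ezeblub] → [ezeblup]
  3 Regressive Voicing Assimilation: no change — [ezeblup]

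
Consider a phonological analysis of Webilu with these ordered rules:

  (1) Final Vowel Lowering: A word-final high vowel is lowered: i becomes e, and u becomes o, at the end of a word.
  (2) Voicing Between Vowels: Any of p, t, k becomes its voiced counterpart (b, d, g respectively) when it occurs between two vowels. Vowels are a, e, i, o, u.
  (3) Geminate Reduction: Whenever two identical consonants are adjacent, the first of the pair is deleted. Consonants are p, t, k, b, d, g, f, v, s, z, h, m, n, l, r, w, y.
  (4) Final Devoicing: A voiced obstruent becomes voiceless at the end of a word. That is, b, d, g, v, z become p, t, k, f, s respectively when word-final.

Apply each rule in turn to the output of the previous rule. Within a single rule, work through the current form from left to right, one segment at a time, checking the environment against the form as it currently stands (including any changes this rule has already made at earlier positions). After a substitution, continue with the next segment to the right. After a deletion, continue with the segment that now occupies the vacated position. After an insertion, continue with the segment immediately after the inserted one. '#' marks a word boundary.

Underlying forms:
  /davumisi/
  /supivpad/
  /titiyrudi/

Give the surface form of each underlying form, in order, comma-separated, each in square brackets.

[davumise], [subivpat], [tidiyrude]

/davumisi/:
  (1) Final Vowel Lowering: [davumisi] → [davumise]
  (2) Voicing Between Vowels: no change — [davumise]
  (3) Geminate Reduction: no change — [davumise]
  (4) Final Devoicing: no change — [davumise]
/supivpad/:
  (1) Final Vowel Lowering: no change — [supivpad]
  (2) Voicing Between Vowels: [supivpad] → [subivpad]
  (3) Geminate Reduction: no change — [subivpad]
  (4) Final Devoicing: [subivpad] → [subivpat]
/titiyrudi/:
  (1) Final Vowel Lowering: [titiyrudi] → [titiyrude]
  (2) Voicing Between Vowels: [titiyrude] → [tidiyrude]
  (3) Geminate Reduction: no change — [tidiyrude]
  (4) Final Devoicing: no change — [tidiyrude]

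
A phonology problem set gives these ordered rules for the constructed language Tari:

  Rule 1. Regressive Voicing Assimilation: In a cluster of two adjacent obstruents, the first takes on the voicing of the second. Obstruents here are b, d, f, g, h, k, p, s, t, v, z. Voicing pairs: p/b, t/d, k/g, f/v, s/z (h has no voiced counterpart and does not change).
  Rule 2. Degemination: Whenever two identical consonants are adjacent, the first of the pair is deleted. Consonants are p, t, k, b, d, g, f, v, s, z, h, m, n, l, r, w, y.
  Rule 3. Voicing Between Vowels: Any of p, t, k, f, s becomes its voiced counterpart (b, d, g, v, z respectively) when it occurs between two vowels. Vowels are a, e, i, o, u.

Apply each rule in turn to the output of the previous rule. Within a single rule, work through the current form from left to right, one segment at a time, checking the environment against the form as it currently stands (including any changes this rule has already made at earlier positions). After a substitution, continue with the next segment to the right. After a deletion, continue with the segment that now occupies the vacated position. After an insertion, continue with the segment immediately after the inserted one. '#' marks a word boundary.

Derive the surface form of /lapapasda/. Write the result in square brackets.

[lababazda]

Rule 1 Regressive Voicing Assimilation: [lapapasda] → [lapapazda]
Rule 2 Degemination: no change — [lapapazda]
Rule 3 Voicing Between Vowels: [lapapazda] → [lababazda]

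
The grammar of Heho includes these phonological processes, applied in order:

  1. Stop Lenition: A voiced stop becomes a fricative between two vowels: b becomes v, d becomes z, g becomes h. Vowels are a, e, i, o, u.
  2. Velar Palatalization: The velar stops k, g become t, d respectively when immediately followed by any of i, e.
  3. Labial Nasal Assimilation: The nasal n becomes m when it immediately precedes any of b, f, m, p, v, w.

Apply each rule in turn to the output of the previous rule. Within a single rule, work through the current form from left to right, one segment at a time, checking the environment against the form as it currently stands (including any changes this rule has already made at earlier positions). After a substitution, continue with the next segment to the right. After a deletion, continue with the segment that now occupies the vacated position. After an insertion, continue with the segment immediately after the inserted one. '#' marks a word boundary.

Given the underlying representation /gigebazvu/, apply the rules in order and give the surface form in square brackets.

[dihevazvu]

1 Stop Lenition: [gigebazvu] → [gihevazvu]
2 Velar Palatalization: [gihevazvu] → [dihevazvu]
3 Labial Nasal Assimilation: no change — [dihevazvu]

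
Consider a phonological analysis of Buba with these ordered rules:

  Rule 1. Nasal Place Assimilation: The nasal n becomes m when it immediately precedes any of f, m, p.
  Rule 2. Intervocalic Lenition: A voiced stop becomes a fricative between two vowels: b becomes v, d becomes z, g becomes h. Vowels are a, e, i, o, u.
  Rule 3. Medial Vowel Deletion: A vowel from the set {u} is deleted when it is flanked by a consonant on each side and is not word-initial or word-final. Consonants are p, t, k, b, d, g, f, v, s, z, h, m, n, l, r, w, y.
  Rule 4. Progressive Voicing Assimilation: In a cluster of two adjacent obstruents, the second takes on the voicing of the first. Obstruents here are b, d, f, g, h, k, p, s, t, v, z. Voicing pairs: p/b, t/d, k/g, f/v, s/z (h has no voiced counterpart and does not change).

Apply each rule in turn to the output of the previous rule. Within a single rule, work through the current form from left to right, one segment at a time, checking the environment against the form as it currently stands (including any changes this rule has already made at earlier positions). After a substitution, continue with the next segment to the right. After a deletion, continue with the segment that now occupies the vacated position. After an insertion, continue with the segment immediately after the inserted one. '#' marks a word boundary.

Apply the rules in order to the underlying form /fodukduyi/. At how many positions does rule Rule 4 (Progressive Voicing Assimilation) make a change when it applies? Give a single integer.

Rule 1 Nasal Place Assimilation: no change — [fodukduyi]
Rule 2 Intervocalic Lenition: [fodukduyi] → [fozukduyi]
Rule 3 Medial Vowel Deletion: [fozukduyi] → [fozkdyi]
Rule 4 Progressive Voicing Assimilation: [fozkdyi] → [fozgdyi]
Rule Rule 4 changed 1 position(s).

1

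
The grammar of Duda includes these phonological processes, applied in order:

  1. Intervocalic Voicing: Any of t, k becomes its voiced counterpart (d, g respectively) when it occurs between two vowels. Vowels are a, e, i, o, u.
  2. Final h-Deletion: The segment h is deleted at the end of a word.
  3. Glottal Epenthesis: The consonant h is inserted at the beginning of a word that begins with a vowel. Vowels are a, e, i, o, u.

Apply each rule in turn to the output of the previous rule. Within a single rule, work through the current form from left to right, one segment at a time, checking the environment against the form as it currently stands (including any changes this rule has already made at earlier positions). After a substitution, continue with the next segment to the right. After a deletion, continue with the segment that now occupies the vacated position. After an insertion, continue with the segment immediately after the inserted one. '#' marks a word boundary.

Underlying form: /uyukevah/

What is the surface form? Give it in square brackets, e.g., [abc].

1 Intervocalic Voicing: [uyukevah] → [uyugevah]
2 Final h-Deletion: [uyugevah] → [uyugeva]
3 Glottal Epenthesis: [uyugeva] → [huyugeva]

[huyugeva]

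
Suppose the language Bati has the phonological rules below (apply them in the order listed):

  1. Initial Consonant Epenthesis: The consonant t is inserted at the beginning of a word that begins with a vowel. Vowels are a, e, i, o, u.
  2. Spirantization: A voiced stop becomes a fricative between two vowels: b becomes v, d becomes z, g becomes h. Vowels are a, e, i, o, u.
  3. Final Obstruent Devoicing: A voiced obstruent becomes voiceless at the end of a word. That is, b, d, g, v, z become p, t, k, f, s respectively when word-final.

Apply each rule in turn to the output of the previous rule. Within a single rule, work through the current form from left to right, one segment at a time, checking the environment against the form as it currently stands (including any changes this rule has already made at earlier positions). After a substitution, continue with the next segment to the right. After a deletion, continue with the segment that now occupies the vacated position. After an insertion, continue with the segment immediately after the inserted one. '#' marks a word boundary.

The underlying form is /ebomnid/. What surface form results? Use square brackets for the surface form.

1 Initial Consonant Epenthesis: [ebomnid] → [tebomnid]
2 Spirantization: [tebomnid] → [tevomnid]
3 Final Obstruent Devoicing: [tevomnid] → [tevomnit]

[tevomnit]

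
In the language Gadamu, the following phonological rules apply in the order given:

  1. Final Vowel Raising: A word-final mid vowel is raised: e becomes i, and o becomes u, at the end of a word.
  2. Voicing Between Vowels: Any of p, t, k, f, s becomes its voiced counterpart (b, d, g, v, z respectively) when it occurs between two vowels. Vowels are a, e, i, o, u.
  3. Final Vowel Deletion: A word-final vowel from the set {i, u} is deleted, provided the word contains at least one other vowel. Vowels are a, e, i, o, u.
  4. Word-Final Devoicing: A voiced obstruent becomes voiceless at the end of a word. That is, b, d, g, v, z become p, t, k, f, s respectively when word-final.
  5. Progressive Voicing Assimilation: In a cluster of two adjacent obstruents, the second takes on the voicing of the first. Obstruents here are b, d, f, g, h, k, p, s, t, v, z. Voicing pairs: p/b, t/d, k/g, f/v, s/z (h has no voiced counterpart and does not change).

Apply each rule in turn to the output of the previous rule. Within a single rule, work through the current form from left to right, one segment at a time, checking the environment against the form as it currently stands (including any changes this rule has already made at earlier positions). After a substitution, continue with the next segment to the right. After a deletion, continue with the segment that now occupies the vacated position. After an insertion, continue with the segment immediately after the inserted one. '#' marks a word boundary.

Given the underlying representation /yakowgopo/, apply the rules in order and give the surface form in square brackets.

[yagowgop]

1 Final Vowel Raising: [yakowgopo] → [yakowgopu]
2 Voicing Between Vowels: [yakowgopu] → [yagowgobu]
3 Final Vowel Deletion: [yagowgobu] → [yagowgob]
4 Word-Final Devoicing: [yagowgob] → [yagowgop]
5 Progressive Voicing Assimilation: no change — [yagowgop]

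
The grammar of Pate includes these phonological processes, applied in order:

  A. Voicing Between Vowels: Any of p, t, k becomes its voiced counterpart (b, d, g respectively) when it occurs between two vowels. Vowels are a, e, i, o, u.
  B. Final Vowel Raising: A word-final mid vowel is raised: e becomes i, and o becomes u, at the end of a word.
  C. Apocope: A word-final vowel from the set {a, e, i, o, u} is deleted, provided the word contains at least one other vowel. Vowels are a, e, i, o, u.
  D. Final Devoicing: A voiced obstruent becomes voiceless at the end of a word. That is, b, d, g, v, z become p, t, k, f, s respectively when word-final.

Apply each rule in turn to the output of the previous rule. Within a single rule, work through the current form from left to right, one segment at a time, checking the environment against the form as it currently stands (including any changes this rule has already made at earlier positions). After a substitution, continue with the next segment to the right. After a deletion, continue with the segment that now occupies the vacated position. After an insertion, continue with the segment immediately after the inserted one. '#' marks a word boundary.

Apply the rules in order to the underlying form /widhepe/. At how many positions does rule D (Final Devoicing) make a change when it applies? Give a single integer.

A Voicing Between Vowels: [widhepe] → [widhebe]
B Final Vowel Raising: [widhebe] → [widhebi]
C Apocope: [widhebi] → [widheb]
D Final Devoicing: [widheb] → [widhep]
Rule D changed 1 position(s).

1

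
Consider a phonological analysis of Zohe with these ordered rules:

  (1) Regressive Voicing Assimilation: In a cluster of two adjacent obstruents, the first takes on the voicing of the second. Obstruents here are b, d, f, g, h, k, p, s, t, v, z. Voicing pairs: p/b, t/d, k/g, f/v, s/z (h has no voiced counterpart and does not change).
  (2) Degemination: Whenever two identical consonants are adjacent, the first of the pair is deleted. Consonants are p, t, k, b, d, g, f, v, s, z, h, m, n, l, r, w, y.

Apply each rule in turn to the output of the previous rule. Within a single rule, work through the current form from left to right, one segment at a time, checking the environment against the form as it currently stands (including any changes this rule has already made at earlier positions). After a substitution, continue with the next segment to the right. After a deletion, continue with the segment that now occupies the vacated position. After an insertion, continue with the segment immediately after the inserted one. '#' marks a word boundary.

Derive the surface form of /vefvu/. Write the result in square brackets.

(1) Regressive Voicing Assimilation: [vefvu] → [vevvu]
(2) Degemination: [vevvu] → [vevu]

[vevu]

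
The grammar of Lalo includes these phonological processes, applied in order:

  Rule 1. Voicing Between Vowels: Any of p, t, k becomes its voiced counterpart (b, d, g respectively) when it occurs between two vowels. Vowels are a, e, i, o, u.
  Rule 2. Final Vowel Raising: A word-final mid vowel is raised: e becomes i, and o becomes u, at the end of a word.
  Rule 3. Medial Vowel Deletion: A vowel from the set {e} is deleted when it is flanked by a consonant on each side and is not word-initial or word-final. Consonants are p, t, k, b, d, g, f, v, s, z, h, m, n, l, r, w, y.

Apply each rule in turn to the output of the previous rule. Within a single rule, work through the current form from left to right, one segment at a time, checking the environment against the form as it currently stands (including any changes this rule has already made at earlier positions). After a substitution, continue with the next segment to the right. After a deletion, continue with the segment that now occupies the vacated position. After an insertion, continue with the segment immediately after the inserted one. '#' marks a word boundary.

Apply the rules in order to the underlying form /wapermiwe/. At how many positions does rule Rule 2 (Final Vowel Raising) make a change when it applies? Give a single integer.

Rule 1 Voicing Between Vowels: [wapermiwe] → [wabermiwe]
Rule 2 Final Vowel Raising: [wabermiwe] → [wabermiwi]
Rule 3 Medial Vowel Deletion: [wabermiwi] → [wabrmiwi]
Rule Rule 2 changed 1 position(s).

1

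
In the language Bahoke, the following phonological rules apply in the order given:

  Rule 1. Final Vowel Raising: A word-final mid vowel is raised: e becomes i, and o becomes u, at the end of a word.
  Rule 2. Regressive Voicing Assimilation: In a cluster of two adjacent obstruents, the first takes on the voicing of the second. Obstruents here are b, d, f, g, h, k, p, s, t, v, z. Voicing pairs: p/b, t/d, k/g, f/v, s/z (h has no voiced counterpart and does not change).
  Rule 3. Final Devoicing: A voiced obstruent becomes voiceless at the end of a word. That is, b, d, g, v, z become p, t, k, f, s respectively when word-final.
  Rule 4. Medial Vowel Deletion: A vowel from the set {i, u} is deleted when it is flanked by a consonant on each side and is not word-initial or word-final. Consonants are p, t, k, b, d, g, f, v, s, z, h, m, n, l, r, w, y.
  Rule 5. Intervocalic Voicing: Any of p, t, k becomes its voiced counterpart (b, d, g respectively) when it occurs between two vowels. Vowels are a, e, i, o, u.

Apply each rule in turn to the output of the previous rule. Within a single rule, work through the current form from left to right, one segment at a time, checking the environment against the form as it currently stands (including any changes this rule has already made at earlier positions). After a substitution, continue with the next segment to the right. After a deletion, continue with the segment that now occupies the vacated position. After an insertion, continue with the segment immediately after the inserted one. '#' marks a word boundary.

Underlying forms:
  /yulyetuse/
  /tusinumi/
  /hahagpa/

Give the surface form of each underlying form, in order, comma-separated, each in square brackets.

[ylyetsi], [tsnmi], [hahakpa]

/yulyetuse/:
  Rule 1 Final Vowel Raising: [yulyetuse] → [yulyetusi]
  Rule 2 Regressive Voicing Assimilation: no change — [yulyetusi]
  Rule 3 Final Devoicing: no change — [yulyetusi]
  Rule 4 Medial Vowel Deletion: [yulyetusi] → [ylyetsi]
  Rule 5 Intervocalic Voicing: no change — [ylyetsi]
/tusinumi/:
  Rule 1 Final Vowel Raising: no change — [tusinumi]
  Rule 2 Regressive Voicing Assimilation: no change — [tusinumi]
  Rule 3 Final Devoicing: no change — [tusinumi]
  Rule 4 Medial Vowel Deletion: [tusinumi] → [tsnmi]
  Rule 5 Intervocalic Voicing: no change — [tsnmi]
/hahagpa/:
  Rule 1 Final Vowel Raising: no change — [hahagpa]
  Rule 2 Regressive Voicing Assimilation: [hahagpa] → [hahakpa]
  Rule 3 Final Devoicing: no change — [hahakpa]
  Rule 4 Medial Vowel Deletion: no change — [hahakpa]
  Rule 5 Intervocalic Voicing: no change — [hahakpa]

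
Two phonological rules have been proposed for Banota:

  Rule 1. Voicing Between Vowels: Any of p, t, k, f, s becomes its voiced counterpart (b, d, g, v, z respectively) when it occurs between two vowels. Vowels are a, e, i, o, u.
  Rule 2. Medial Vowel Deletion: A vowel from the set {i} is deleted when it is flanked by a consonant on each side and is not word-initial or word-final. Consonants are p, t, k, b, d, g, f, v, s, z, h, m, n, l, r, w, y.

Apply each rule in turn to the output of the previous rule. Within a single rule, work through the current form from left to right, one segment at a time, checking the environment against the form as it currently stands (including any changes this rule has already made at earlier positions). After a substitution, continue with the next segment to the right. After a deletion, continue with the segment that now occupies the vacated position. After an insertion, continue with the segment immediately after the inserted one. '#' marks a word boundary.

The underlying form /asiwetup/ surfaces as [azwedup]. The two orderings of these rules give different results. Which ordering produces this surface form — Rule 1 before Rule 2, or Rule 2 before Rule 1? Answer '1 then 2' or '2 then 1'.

Order 1 then 2:
  1 Voicing Between Vowels: [asiwetup] → [aziwedup]
  2 Medial Vowel Deletion: [aziwedup] → [azwedup]
  result: [azwedup]
Order 2 then 1:
  2 Medial Vowel Deletion: [asiwetup] → [aswetup]
  1 Voicing Between Vowels: [aswetup] → [aswedup]
  result: [aswedup]

1 then 2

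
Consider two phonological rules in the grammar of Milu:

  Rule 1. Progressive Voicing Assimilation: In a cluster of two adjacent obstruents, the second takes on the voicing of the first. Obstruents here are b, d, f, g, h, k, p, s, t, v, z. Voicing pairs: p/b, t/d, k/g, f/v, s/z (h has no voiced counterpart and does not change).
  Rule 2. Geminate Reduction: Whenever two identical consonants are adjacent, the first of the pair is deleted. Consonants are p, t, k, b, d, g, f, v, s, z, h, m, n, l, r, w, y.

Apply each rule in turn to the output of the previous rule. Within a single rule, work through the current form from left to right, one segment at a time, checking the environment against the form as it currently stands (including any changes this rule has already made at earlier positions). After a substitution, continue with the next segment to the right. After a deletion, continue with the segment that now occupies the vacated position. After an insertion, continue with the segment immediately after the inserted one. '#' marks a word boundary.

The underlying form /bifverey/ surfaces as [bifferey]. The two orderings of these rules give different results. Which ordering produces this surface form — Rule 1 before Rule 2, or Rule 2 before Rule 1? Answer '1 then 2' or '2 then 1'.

Order 1 then 2:
  1 Progressive Voicing Assimilation: [bifverey] → [bifferey]
  2 Geminate Reduction: [bifferey] → [biferey]
  result: [biferey]
Order 2 then 1:
  2 Geminate Reduction: no change — [bifverey]
  1 Progressive Voicing Assimilation: [bifverey] → [bifferey]
  result: [bifferey]

2 then 1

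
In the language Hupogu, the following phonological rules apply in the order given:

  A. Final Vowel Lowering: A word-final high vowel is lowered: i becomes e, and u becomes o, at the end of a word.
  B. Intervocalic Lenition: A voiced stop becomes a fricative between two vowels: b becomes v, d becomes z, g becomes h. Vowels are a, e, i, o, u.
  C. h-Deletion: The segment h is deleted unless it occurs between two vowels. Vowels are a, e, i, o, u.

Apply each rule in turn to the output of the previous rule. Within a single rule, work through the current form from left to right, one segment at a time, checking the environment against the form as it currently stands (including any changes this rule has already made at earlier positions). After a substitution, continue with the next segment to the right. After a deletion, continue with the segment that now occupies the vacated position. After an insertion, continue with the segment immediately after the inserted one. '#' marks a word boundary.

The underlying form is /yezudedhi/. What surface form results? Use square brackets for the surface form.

[yezuzede]

A Final Vowel Lowering: [yezudedhi] → [yezudedhe]
B Intervocalic Lenition: [yezudedhe] → [yezuzedhe]
C h-Deletion: [yezuzedhe] → [yezuzede]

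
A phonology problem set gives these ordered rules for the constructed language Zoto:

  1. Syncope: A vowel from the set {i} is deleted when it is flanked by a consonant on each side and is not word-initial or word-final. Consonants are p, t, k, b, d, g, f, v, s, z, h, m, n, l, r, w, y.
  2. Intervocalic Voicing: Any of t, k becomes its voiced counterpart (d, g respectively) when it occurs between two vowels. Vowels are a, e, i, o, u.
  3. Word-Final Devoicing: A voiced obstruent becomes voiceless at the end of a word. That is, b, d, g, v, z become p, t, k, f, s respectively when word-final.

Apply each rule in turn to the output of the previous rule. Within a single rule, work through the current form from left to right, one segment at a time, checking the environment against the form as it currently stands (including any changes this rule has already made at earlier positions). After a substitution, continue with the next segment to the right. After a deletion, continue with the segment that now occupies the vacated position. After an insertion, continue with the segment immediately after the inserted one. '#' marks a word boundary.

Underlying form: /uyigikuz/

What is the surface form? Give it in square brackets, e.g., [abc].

[uygkus]

1 Syncope: [uyigikuz] → [uygkuz]
2 Intervocalic Voicing: no change — [uygkuz]
3 Word-Final Devoicing: [uygkuz] → [uygkus]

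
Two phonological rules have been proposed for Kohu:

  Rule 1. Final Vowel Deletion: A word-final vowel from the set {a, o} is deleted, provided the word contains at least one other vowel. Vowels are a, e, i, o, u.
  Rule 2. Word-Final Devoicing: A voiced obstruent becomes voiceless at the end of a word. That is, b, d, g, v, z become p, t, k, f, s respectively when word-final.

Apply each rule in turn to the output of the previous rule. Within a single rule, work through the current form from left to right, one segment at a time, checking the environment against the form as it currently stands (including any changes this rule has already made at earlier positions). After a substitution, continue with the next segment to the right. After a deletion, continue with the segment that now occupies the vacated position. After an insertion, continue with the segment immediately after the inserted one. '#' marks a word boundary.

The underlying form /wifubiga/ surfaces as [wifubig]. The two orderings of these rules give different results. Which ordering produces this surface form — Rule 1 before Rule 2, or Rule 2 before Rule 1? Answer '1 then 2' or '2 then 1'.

Order 1 then 2:
  1 Final Vowel Deletion: [wifubiga] → [wifubig]
  2 Word-Final Devoicing: [wifubig] → [wifubik]
  result: [wifubik]
Order 2 then 1:
  2 Word-Final Devoicing: no change — [wifubiga]
  1 Final Vowel Deletion: [wifubiga] → [wifubig]
  result: [wifubig]

2 then 1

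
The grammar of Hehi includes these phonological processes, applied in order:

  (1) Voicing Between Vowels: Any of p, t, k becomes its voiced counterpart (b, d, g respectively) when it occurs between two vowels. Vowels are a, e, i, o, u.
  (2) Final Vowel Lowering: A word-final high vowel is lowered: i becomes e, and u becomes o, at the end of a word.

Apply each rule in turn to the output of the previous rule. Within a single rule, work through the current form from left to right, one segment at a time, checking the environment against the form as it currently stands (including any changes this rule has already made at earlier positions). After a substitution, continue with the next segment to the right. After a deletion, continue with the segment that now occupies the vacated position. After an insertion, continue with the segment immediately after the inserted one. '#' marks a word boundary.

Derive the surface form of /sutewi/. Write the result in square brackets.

(1) Voicing Between Vowels: [sutewi] → [sudewi]
(2) Final Vowel Lowering: [sudewi] → [sudewe]

[sudewe]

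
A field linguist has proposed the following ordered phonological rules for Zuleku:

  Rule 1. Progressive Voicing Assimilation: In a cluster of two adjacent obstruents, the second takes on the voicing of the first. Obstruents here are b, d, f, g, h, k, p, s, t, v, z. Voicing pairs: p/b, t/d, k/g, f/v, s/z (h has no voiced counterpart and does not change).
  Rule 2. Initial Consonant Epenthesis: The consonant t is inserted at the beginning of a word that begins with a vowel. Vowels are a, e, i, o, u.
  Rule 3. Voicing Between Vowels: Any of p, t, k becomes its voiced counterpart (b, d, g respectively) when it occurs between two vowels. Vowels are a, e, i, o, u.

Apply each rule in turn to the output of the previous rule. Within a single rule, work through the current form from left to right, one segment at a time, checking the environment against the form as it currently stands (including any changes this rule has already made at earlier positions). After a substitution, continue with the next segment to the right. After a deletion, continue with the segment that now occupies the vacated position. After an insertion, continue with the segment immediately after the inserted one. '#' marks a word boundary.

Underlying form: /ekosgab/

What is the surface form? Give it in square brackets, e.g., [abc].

Rule 1 Progressive Voicing Assimilation: [ekosgab] → [ekoskab]
Rule 2 Initial Consonant Epenthesis: [ekoskab] → [tekoskab]
Rule 3 Voicing Between Vowels: [tekoskab] → [tegoskab]

[tegoskab]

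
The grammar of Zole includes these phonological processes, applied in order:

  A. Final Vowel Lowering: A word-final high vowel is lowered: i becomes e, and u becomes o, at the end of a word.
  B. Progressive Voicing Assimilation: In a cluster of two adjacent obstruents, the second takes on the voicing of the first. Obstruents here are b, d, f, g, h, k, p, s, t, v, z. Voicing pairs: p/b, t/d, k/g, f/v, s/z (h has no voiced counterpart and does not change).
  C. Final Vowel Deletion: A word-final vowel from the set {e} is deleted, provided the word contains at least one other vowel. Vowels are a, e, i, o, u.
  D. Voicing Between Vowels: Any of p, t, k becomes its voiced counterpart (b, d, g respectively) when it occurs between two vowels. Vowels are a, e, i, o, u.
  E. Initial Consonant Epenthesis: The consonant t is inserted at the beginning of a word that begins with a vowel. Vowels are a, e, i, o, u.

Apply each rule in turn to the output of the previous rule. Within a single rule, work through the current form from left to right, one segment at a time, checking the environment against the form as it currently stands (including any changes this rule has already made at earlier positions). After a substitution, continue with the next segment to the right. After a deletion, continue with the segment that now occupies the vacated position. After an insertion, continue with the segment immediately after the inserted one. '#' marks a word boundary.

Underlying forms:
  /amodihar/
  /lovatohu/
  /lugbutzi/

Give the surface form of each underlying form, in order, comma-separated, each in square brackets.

[tamodihar], [lovadoho], [lugbuts]

/amodihar/:
  A Final Vowel Lowering: no change — [amodihar]
  B Progressive Voicing Assimilation: no change — [amodihar]
  C Final Vowel Deletion: no change — [amodihar]
  D Voicing Between Vowels: no change — [amodihar]
  E Initial Consonant Epenthesis: [amodihar] → [tamodihar]
/lovatohu/:
  A Final Vowel Lowering: [lovatohu] → [lovatoho]
  B Progressive Voicing Assimilation: no change — [lovatoho]
  C Final Vowel Deletion: no change — [lovatoho]
  D Voicing Between Vowels: [lovatoho] → [lovadoho]
  E Initial Consonant Epenthesis: no change — [lovadoho]
/lugbutzi/:
  A Final Vowel Lowering: [lugbutzi] → [lugbutze]
  B Progressive Voicing Assimilation: [lugbutze] → [lugbutse]
  C Final Vowel Deletion: [lugbutse] → [lugbuts]
  D Voicing Between Vowels: no change — [lugbuts]
  E Initial Consonant Epenthesis: no change — [lugbuts]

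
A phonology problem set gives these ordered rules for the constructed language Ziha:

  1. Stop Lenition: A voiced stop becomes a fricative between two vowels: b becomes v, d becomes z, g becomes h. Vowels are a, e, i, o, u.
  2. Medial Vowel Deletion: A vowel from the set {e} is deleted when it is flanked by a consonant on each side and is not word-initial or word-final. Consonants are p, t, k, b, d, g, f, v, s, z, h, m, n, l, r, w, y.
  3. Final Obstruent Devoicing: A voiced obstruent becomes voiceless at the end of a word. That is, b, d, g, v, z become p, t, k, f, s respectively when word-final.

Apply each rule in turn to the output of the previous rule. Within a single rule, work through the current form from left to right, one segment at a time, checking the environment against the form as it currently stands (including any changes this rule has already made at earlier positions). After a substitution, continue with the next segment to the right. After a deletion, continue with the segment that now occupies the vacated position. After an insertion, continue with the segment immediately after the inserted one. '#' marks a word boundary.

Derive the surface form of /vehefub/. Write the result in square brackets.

1 Stop Lenition: no change — [vehefub]
2 Medial Vowel Deletion: [vehefub] → [vhfub]
3 Final Obstruent Devoicing: [vhfub] → [vhfup]

[vhfup]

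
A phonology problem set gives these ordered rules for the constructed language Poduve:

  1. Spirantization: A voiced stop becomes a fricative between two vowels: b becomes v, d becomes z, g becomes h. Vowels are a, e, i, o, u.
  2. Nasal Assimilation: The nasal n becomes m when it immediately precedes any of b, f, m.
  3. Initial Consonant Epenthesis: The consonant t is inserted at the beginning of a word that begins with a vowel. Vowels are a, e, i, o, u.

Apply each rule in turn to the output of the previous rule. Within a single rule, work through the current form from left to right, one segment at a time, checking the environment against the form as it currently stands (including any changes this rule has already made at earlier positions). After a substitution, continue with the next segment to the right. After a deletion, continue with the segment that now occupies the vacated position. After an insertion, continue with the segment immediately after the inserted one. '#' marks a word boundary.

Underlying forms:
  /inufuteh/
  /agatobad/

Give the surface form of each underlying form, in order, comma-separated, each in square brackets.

/inufuteh/:
  1 Spirantization: no change — [inufuteh]
  2 Nasal Assimilation: no change — [inufuteh]
  3 Initial Consonant Epenthesis: [inufuteh] → [tinufuteh]
/agatobad/:
  1 Spirantization: [agatobad] → [ahatovad]
  2 Nasal Assimilation: no change — [ahatovad]
  3 Initial Consonant Epenthesis: [ahatovad] → [tahatovad]

[tinufuteh], [tahatovad]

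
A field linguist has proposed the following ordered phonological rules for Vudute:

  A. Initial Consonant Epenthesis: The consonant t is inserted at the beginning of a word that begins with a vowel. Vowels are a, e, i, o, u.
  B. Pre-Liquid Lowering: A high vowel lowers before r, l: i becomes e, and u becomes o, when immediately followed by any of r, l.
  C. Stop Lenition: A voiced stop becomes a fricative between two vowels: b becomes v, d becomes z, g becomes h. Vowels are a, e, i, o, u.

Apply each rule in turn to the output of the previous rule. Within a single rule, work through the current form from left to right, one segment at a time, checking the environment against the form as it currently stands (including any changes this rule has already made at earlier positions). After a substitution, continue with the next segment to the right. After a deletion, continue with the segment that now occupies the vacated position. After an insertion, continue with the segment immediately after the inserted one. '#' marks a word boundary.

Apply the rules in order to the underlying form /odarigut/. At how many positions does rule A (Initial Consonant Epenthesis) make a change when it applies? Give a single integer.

A Initial Consonant Epenthesis: [odarigut] → [todarigut]
B Pre-Liquid Lowering: no change — [todarigut]
C Stop Lenition: [todarigut] → [tozarihut]
Rule A changed 1 position(s).

1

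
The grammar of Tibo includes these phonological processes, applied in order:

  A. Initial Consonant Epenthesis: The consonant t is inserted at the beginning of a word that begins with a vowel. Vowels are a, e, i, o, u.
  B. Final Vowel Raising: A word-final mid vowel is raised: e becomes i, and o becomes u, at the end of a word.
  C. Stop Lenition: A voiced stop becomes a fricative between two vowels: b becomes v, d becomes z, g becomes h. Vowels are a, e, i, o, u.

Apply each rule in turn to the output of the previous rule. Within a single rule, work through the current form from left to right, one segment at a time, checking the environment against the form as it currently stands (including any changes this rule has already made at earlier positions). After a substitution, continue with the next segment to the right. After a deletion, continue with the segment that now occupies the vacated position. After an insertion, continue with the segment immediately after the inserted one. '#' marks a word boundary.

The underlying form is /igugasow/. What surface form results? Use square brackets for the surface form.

A Initial Consonant Epenthesis: [igugasow] → [tigugasow]
B Final Vowel Raising: no change — [tigugasow]
C Stop Lenition: [tigugasow] → [tihuhasow]

[tihuhasow]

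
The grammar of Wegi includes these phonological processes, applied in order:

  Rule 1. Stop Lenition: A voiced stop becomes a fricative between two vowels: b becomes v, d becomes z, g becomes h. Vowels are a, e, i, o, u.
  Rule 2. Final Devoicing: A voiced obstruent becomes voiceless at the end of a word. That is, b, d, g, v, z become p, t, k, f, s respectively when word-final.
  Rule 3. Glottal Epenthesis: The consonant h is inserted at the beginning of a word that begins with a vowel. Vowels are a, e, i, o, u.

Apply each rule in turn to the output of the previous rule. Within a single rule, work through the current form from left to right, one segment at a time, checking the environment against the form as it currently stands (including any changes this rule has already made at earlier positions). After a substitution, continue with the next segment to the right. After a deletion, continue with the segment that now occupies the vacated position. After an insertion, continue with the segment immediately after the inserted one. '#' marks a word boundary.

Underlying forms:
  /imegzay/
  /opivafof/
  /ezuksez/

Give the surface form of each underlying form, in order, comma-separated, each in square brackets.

[himegzay], [hopivafof], [hezukses]

/imegzay/:
  Rule 1 Stop Lenition: no change — [imegzay]
  Rule 2 Final Devoicing: no change — [imegzay]
  Rule 3 Glottal Epenthesis: [imegzay] → [himegzay]
/opivafof/:
  Rule 1 Stop Lenition: no change — [opivafof]
  Rule 2 Final Devoicing: no change — [opivafof]
  Rule 3 Glottal Epenthesis: [opivafof] → [hopivafof]
/ezuksez/:
  Rule 1 Stop Lenition: no change — [ezuksez]
  Rule 2 Final Devoicing: [ezuksez] → [ezukses]
  Rule 3 Glottal Epenthesis: [ezukses] → [hezukses]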